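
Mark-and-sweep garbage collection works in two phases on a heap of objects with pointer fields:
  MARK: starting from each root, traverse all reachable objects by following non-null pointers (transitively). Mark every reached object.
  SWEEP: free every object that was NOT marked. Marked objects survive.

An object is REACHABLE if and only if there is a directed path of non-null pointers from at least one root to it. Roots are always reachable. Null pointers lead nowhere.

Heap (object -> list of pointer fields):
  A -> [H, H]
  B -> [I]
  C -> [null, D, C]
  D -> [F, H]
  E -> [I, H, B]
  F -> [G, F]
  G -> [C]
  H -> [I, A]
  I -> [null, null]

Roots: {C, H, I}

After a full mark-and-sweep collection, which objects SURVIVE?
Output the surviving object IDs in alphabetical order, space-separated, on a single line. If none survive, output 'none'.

Roots: C H I
Mark C: refs=null D C, marked=C
Mark H: refs=I A, marked=C H
Mark I: refs=null null, marked=C H I
Mark D: refs=F H, marked=C D H I
Mark A: refs=H H, marked=A C D H I
Mark F: refs=G F, marked=A C D F H I
Mark G: refs=C, marked=A C D F G H I
Unmarked (collected): B E

Answer: A C D F G H I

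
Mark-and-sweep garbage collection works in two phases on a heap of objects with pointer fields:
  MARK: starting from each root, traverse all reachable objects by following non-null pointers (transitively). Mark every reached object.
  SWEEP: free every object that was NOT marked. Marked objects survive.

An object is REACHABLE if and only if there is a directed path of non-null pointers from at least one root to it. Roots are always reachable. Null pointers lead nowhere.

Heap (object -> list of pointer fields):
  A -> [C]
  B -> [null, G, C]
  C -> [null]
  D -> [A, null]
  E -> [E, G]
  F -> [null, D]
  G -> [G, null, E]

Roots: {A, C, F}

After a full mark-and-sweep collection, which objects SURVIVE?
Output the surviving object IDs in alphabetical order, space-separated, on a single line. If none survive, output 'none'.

Roots: A C F
Mark A: refs=C, marked=A
Mark C: refs=null, marked=A C
Mark F: refs=null D, marked=A C F
Mark D: refs=A null, marked=A C D F
Unmarked (collected): B E G

Answer: A C D F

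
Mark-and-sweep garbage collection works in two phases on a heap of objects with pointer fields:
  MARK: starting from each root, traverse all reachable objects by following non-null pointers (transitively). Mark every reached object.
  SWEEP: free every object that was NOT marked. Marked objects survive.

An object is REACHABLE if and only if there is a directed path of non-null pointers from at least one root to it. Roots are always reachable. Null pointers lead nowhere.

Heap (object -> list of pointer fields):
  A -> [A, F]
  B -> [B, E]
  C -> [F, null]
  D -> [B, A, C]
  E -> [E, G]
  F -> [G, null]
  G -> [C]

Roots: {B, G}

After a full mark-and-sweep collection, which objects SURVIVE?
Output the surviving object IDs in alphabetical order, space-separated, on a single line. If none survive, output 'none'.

Answer: B C E F G

Derivation:
Roots: B G
Mark B: refs=B E, marked=B
Mark G: refs=C, marked=B G
Mark E: refs=E G, marked=B E G
Mark C: refs=F null, marked=B C E G
Mark F: refs=G null, marked=B C E F G
Unmarked (collected): A D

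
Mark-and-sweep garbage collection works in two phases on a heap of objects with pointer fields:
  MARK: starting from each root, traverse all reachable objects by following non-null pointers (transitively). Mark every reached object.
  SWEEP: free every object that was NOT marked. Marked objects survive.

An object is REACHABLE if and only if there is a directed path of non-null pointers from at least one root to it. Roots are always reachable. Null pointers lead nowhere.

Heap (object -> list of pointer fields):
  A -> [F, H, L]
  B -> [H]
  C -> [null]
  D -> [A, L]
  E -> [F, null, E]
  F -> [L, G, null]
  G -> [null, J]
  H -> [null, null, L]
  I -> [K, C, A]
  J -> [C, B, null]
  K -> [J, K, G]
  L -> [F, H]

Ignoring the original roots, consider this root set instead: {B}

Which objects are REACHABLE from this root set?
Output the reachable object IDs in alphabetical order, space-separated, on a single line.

Roots: B
Mark B: refs=H, marked=B
Mark H: refs=null null L, marked=B H
Mark L: refs=F H, marked=B H L
Mark F: refs=L G null, marked=B F H L
Mark G: refs=null J, marked=B F G H L
Mark J: refs=C B null, marked=B F G H J L
Mark C: refs=null, marked=B C F G H J L
Unmarked (collected): A D E I K

Answer: B C F G H J L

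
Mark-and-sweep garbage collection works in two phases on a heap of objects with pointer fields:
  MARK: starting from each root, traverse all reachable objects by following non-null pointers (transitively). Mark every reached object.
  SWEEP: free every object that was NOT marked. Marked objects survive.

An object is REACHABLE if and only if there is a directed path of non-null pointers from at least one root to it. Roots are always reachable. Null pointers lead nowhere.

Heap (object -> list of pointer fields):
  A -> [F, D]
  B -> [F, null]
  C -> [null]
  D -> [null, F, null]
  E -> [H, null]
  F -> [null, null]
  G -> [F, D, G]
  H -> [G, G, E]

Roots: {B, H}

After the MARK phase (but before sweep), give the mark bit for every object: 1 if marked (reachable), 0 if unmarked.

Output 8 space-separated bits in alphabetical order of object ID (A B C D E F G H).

Answer: 0 1 0 1 1 1 1 1

Derivation:
Roots: B H
Mark B: refs=F null, marked=B
Mark H: refs=G G E, marked=B H
Mark F: refs=null null, marked=B F H
Mark G: refs=F D G, marked=B F G H
Mark E: refs=H null, marked=B E F G H
Mark D: refs=null F null, marked=B D E F G H
Unmarked (collected): A C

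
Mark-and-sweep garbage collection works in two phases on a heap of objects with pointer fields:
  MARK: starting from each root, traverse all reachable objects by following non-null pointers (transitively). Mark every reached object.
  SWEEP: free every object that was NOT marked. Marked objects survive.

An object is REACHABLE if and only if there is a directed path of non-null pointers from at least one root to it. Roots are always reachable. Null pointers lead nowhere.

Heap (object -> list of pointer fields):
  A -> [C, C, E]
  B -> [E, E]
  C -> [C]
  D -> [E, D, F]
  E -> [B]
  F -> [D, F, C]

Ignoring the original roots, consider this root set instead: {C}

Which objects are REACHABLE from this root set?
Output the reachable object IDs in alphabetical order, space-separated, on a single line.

Roots: C
Mark C: refs=C, marked=C
Unmarked (collected): A B D E F

Answer: C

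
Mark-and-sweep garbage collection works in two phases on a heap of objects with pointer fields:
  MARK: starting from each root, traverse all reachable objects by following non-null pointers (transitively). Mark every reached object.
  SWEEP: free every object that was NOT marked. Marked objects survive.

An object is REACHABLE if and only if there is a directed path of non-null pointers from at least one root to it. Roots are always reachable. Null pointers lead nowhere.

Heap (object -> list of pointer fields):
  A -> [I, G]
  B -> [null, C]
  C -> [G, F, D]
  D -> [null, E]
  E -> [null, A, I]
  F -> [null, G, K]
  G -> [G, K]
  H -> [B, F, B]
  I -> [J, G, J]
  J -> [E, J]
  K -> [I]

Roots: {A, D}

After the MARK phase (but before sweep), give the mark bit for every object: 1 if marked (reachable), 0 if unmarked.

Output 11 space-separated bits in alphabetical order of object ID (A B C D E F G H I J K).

Answer: 1 0 0 1 1 0 1 0 1 1 1

Derivation:
Roots: A D
Mark A: refs=I G, marked=A
Mark D: refs=null E, marked=A D
Mark I: refs=J G J, marked=A D I
Mark G: refs=G K, marked=A D G I
Mark E: refs=null A I, marked=A D E G I
Mark J: refs=E J, marked=A D E G I J
Mark K: refs=I, marked=A D E G I J K
Unmarked (collected): B C F H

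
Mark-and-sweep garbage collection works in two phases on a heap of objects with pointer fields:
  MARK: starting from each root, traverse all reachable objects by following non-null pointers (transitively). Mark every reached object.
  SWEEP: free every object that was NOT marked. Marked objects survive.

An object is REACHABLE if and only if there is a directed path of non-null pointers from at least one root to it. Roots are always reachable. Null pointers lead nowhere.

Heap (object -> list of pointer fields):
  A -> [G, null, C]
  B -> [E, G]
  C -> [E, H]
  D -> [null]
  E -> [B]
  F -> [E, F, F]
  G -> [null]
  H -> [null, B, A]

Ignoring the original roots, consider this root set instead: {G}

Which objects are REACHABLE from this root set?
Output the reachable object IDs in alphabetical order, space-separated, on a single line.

Roots: G
Mark G: refs=null, marked=G
Unmarked (collected): A B C D E F H

Answer: G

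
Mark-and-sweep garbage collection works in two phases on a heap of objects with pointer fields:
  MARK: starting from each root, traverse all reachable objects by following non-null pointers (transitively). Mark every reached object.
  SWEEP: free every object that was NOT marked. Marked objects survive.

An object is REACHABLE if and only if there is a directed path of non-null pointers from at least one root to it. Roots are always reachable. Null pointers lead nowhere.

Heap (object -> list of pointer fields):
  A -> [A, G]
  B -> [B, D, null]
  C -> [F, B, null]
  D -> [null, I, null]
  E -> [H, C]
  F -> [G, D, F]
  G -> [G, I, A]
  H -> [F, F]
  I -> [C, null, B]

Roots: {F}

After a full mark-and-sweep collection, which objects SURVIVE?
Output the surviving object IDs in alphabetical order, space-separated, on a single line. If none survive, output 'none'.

Roots: F
Mark F: refs=G D F, marked=F
Mark G: refs=G I A, marked=F G
Mark D: refs=null I null, marked=D F G
Mark I: refs=C null B, marked=D F G I
Mark A: refs=A G, marked=A D F G I
Mark C: refs=F B null, marked=A C D F G I
Mark B: refs=B D null, marked=A B C D F G I
Unmarked (collected): E H

Answer: A B C D F G I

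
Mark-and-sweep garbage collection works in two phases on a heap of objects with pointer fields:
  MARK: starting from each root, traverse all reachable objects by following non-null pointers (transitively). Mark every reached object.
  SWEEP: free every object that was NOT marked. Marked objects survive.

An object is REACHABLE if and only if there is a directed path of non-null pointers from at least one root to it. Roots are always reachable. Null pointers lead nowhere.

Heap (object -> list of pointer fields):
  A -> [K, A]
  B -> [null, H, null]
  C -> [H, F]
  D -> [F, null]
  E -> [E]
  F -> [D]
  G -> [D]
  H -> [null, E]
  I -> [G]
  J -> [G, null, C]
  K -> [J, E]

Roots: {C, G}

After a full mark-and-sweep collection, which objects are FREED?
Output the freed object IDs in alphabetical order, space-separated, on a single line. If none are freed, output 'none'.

Roots: C G
Mark C: refs=H F, marked=C
Mark G: refs=D, marked=C G
Mark H: refs=null E, marked=C G H
Mark F: refs=D, marked=C F G H
Mark D: refs=F null, marked=C D F G H
Mark E: refs=E, marked=C D E F G H
Unmarked (collected): A B I J K

Answer: A B I J K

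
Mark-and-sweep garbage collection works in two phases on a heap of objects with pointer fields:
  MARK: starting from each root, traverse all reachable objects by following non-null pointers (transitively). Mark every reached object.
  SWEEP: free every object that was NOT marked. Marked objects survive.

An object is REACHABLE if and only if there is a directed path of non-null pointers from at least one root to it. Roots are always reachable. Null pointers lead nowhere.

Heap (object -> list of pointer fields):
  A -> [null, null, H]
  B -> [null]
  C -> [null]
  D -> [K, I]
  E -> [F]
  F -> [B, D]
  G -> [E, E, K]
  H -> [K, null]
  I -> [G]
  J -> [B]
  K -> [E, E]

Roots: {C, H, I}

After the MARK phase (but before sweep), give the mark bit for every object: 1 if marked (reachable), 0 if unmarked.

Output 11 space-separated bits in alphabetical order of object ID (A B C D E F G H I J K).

Answer: 0 1 1 1 1 1 1 1 1 0 1

Derivation:
Roots: C H I
Mark C: refs=null, marked=C
Mark H: refs=K null, marked=C H
Mark I: refs=G, marked=C H I
Mark K: refs=E E, marked=C H I K
Mark G: refs=E E K, marked=C G H I K
Mark E: refs=F, marked=C E G H I K
Mark F: refs=B D, marked=C E F G H I K
Mark B: refs=null, marked=B C E F G H I K
Mark D: refs=K I, marked=B C D E F G H I K
Unmarked (collected): A J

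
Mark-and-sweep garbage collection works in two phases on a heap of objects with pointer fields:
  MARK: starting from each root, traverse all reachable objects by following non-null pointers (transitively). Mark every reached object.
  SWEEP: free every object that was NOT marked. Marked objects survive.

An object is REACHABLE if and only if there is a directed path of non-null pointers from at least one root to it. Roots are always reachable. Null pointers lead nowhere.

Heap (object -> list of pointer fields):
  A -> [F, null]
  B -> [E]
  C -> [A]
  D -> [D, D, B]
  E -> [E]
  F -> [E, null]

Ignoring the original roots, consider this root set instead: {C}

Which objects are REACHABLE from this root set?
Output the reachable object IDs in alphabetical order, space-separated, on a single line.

Roots: C
Mark C: refs=A, marked=C
Mark A: refs=F null, marked=A C
Mark F: refs=E null, marked=A C F
Mark E: refs=E, marked=A C E F
Unmarked (collected): B D

Answer: A C E F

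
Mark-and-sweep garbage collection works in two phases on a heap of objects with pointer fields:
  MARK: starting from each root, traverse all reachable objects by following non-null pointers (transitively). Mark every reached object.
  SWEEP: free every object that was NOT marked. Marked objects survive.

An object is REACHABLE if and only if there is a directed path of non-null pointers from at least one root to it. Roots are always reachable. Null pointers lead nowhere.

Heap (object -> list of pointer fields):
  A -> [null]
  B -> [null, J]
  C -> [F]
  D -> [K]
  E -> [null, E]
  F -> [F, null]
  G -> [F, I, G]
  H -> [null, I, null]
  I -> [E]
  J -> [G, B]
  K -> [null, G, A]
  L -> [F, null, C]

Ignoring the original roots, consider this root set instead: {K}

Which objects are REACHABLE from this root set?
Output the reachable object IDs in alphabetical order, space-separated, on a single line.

Roots: K
Mark K: refs=null G A, marked=K
Mark G: refs=F I G, marked=G K
Mark A: refs=null, marked=A G K
Mark F: refs=F null, marked=A F G K
Mark I: refs=E, marked=A F G I K
Mark E: refs=null E, marked=A E F G I K
Unmarked (collected): B C D H J L

Answer: A E F G I K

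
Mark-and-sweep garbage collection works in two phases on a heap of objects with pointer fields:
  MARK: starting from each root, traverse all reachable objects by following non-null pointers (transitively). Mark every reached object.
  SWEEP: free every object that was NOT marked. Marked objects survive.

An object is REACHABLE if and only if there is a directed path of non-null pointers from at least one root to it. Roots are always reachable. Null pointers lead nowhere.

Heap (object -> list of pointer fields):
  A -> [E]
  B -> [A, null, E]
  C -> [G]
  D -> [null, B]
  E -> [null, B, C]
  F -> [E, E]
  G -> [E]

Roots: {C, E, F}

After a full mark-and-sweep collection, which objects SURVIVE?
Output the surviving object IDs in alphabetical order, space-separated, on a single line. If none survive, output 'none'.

Roots: C E F
Mark C: refs=G, marked=C
Mark E: refs=null B C, marked=C E
Mark F: refs=E E, marked=C E F
Mark G: refs=E, marked=C E F G
Mark B: refs=A null E, marked=B C E F G
Mark A: refs=E, marked=A B C E F G
Unmarked (collected): D

Answer: A B C E F G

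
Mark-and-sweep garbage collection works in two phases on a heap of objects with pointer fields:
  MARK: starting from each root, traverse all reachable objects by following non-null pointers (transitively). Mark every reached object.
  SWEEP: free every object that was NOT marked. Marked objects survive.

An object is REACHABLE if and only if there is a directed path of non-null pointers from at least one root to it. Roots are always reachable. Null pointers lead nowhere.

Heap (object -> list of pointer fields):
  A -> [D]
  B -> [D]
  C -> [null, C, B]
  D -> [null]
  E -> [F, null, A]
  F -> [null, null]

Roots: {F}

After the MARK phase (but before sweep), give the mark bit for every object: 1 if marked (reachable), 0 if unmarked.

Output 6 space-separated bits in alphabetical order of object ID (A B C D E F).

Answer: 0 0 0 0 0 1

Derivation:
Roots: F
Mark F: refs=null null, marked=F
Unmarked (collected): A B C D E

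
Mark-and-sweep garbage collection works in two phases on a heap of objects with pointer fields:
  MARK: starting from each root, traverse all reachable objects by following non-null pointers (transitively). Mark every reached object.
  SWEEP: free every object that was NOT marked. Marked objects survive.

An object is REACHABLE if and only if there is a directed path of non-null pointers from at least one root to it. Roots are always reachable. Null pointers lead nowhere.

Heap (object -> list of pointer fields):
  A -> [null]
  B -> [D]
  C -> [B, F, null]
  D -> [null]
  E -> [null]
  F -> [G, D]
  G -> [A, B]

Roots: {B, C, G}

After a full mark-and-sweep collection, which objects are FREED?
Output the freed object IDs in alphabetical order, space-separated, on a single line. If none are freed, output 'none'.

Roots: B C G
Mark B: refs=D, marked=B
Mark C: refs=B F null, marked=B C
Mark G: refs=A B, marked=B C G
Mark D: refs=null, marked=B C D G
Mark F: refs=G D, marked=B C D F G
Mark A: refs=null, marked=A B C D F G
Unmarked (collected): E

Answer: E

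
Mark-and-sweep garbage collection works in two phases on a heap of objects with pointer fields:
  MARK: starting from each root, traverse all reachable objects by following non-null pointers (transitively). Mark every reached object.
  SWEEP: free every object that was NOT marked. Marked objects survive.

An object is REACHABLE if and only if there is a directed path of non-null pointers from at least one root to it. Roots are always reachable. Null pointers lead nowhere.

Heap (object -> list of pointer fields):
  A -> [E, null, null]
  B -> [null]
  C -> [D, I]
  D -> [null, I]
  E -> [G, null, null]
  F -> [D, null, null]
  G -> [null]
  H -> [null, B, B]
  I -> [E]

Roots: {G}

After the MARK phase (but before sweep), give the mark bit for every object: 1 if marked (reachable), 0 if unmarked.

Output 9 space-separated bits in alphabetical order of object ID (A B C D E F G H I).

Roots: G
Mark G: refs=null, marked=G
Unmarked (collected): A B C D E F H I

Answer: 0 0 0 0 0 0 1 0 0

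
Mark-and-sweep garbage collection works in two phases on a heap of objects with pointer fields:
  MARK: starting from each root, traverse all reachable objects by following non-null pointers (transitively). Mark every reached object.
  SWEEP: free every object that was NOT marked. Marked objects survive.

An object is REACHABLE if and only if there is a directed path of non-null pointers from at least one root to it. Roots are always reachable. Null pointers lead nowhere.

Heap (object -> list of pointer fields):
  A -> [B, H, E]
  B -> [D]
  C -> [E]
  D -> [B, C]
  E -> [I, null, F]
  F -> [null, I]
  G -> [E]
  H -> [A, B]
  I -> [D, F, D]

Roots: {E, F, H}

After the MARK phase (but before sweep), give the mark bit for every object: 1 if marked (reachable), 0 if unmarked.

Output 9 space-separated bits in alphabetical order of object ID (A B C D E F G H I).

Roots: E F H
Mark E: refs=I null F, marked=E
Mark F: refs=null I, marked=E F
Mark H: refs=A B, marked=E F H
Mark I: refs=D F D, marked=E F H I
Mark A: refs=B H E, marked=A E F H I
Mark B: refs=D, marked=A B E F H I
Mark D: refs=B C, marked=A B D E F H I
Mark C: refs=E, marked=A B C D E F H I
Unmarked (collected): G

Answer: 1 1 1 1 1 1 0 1 1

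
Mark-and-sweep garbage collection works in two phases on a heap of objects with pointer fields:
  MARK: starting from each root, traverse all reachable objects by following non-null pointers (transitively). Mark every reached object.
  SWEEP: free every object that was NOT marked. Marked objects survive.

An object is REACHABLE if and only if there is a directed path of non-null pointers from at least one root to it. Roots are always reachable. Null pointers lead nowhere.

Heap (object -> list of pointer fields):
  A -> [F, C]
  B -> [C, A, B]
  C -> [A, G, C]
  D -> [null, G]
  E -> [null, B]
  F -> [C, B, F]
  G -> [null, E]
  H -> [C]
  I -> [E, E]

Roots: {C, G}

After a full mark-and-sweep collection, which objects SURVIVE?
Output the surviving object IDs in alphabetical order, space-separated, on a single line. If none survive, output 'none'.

Answer: A B C E F G

Derivation:
Roots: C G
Mark C: refs=A G C, marked=C
Mark G: refs=null E, marked=C G
Mark A: refs=F C, marked=A C G
Mark E: refs=null B, marked=A C E G
Mark F: refs=C B F, marked=A C E F G
Mark B: refs=C A B, marked=A B C E F G
Unmarked (collected): D H I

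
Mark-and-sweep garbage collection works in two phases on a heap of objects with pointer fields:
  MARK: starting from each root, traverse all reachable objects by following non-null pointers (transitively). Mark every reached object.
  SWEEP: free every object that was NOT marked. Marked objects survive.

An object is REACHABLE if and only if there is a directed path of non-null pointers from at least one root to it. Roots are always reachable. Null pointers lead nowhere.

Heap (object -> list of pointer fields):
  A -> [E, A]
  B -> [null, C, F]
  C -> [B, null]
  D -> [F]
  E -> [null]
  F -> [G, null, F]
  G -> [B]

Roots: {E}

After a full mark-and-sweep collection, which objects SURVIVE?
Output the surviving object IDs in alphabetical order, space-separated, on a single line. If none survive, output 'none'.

Answer: E

Derivation:
Roots: E
Mark E: refs=null, marked=E
Unmarked (collected): A B C D F G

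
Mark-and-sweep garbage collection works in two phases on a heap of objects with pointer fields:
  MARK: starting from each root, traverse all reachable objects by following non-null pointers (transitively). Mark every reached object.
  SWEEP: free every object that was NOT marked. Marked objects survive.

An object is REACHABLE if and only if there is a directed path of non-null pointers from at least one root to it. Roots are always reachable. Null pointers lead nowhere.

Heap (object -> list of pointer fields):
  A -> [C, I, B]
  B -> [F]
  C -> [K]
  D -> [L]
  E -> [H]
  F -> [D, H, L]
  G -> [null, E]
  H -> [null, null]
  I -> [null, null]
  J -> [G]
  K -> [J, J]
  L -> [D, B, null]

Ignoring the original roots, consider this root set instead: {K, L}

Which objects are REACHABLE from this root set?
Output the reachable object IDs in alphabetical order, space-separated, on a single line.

Answer: B D E F G H J K L

Derivation:
Roots: K L
Mark K: refs=J J, marked=K
Mark L: refs=D B null, marked=K L
Mark J: refs=G, marked=J K L
Mark D: refs=L, marked=D J K L
Mark B: refs=F, marked=B D J K L
Mark G: refs=null E, marked=B D G J K L
Mark F: refs=D H L, marked=B D F G J K L
Mark E: refs=H, marked=B D E F G J K L
Mark H: refs=null null, marked=B D E F G H J K L
Unmarked (collected): A C I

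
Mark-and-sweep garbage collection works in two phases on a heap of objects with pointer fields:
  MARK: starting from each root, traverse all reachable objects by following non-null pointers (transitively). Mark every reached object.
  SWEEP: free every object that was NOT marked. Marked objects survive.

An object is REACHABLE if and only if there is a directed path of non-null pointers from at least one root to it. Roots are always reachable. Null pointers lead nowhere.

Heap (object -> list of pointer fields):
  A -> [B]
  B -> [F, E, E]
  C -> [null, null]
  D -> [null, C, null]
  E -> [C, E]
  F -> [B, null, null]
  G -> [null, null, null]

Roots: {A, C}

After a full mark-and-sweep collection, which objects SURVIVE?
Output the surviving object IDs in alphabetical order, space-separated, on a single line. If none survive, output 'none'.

Roots: A C
Mark A: refs=B, marked=A
Mark C: refs=null null, marked=A C
Mark B: refs=F E E, marked=A B C
Mark F: refs=B null null, marked=A B C F
Mark E: refs=C E, marked=A B C E F
Unmarked (collected): D G

Answer: A B C E F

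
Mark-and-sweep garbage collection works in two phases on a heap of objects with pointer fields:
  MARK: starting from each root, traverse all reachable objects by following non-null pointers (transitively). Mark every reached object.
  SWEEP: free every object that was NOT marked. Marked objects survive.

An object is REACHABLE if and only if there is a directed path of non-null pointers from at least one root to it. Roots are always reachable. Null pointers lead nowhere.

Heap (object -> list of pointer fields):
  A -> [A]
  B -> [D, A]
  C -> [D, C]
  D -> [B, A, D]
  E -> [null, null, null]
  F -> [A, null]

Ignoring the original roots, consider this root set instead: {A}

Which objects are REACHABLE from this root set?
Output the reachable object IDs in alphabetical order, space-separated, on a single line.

Roots: A
Mark A: refs=A, marked=A
Unmarked (collected): B C D E F

Answer: A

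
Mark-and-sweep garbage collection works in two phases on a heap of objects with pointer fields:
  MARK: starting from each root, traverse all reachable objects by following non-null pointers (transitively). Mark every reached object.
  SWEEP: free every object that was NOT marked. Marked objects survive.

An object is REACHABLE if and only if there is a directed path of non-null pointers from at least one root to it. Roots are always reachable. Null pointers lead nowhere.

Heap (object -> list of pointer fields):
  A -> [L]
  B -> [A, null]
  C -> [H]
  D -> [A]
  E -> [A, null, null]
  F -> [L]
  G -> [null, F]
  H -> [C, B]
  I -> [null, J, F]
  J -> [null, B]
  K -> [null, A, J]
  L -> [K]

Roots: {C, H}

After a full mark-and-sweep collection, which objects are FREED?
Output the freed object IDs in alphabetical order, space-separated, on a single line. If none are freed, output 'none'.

Roots: C H
Mark C: refs=H, marked=C
Mark H: refs=C B, marked=C H
Mark B: refs=A null, marked=B C H
Mark A: refs=L, marked=A B C H
Mark L: refs=K, marked=A B C H L
Mark K: refs=null A J, marked=A B C H K L
Mark J: refs=null B, marked=A B C H J K L
Unmarked (collected): D E F G I

Answer: D E F G I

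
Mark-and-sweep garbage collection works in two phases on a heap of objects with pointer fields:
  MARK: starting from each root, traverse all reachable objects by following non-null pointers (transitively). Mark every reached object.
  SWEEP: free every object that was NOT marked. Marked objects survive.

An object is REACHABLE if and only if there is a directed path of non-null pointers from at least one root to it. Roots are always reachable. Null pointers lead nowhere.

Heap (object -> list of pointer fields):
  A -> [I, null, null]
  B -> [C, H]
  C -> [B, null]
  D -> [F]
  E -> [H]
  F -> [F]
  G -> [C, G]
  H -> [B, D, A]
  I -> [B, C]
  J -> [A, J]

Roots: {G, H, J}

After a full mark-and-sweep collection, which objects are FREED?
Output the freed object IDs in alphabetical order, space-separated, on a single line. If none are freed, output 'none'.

Answer: E

Derivation:
Roots: G H J
Mark G: refs=C G, marked=G
Mark H: refs=B D A, marked=G H
Mark J: refs=A J, marked=G H J
Mark C: refs=B null, marked=C G H J
Mark B: refs=C H, marked=B C G H J
Mark D: refs=F, marked=B C D G H J
Mark A: refs=I null null, marked=A B C D G H J
Mark F: refs=F, marked=A B C D F G H J
Mark I: refs=B C, marked=A B C D F G H I J
Unmarked (collected): E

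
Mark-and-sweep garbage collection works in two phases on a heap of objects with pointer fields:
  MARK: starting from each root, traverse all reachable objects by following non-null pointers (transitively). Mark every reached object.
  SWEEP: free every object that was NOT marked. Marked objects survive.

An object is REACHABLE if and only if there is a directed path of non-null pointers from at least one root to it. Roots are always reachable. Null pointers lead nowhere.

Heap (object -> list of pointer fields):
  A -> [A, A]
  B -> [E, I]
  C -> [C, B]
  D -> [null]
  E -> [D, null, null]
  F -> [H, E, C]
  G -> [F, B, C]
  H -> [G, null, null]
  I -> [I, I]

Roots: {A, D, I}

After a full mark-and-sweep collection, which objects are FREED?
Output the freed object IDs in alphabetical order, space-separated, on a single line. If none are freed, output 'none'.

Roots: A D I
Mark A: refs=A A, marked=A
Mark D: refs=null, marked=A D
Mark I: refs=I I, marked=A D I
Unmarked (collected): B C E F G H

Answer: B C E F G H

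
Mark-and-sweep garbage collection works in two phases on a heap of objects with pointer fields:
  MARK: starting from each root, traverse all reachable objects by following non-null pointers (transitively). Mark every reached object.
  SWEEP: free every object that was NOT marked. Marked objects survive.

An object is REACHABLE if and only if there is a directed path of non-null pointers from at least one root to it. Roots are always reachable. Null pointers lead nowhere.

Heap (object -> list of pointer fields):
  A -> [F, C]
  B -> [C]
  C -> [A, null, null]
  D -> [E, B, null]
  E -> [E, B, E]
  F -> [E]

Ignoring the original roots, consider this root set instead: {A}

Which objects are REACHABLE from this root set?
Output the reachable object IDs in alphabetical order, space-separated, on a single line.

Answer: A B C E F

Derivation:
Roots: A
Mark A: refs=F C, marked=A
Mark F: refs=E, marked=A F
Mark C: refs=A null null, marked=A C F
Mark E: refs=E B E, marked=A C E F
Mark B: refs=C, marked=A B C E F
Unmarked (collected): D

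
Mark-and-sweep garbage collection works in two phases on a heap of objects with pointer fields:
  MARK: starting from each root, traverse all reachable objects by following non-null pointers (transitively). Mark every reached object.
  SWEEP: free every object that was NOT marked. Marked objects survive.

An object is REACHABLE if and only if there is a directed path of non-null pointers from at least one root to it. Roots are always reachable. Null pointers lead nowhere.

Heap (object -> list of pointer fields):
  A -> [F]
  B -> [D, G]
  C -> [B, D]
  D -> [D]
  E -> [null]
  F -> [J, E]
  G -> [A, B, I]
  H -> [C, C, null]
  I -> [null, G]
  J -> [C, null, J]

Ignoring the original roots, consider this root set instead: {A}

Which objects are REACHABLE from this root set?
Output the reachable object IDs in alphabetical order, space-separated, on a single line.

Roots: A
Mark A: refs=F, marked=A
Mark F: refs=J E, marked=A F
Mark J: refs=C null J, marked=A F J
Mark E: refs=null, marked=A E F J
Mark C: refs=B D, marked=A C E F J
Mark B: refs=D G, marked=A B C E F J
Mark D: refs=D, marked=A B C D E F J
Mark G: refs=A B I, marked=A B C D E F G J
Mark I: refs=null G, marked=A B C D E F G I J
Unmarked (collected): H

Answer: A B C D E F G I J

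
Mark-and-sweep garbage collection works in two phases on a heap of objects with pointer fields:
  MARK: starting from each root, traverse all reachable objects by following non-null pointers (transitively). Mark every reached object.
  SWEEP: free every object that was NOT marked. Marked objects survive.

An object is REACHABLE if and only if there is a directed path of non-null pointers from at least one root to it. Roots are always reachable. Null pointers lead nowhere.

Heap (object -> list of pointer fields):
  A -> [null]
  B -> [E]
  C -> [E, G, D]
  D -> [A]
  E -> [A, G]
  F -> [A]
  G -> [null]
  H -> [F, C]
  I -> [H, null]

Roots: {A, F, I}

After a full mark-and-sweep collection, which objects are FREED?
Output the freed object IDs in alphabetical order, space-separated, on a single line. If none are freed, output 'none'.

Roots: A F I
Mark A: refs=null, marked=A
Mark F: refs=A, marked=A F
Mark I: refs=H null, marked=A F I
Mark H: refs=F C, marked=A F H I
Mark C: refs=E G D, marked=A C F H I
Mark E: refs=A G, marked=A C E F H I
Mark G: refs=null, marked=A C E F G H I
Mark D: refs=A, marked=A C D E F G H I
Unmarked (collected): B

Answer: B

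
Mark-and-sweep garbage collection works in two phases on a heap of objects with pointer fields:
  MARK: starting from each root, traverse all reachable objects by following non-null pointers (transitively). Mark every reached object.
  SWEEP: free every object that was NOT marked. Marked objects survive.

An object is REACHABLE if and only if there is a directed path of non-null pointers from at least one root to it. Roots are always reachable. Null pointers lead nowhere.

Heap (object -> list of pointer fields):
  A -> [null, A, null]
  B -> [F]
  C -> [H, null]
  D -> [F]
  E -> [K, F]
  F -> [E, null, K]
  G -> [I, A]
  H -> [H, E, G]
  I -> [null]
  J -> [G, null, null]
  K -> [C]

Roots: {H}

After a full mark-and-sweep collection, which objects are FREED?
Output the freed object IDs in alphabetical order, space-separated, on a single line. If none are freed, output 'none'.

Roots: H
Mark H: refs=H E G, marked=H
Mark E: refs=K F, marked=E H
Mark G: refs=I A, marked=E G H
Mark K: refs=C, marked=E G H K
Mark F: refs=E null K, marked=E F G H K
Mark I: refs=null, marked=E F G H I K
Mark A: refs=null A null, marked=A E F G H I K
Mark C: refs=H null, marked=A C E F G H I K
Unmarked (collected): B D J

Answer: B D J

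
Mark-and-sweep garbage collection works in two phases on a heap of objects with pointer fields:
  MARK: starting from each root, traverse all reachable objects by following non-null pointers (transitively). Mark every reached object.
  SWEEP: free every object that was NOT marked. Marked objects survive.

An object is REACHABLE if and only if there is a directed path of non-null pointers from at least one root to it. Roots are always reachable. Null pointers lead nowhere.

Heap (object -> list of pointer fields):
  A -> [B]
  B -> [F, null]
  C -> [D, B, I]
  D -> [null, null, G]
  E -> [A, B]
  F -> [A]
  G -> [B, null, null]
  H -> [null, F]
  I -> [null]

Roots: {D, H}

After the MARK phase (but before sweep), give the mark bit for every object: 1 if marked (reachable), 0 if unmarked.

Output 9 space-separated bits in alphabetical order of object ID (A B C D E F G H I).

Roots: D H
Mark D: refs=null null G, marked=D
Mark H: refs=null F, marked=D H
Mark G: refs=B null null, marked=D G H
Mark F: refs=A, marked=D F G H
Mark B: refs=F null, marked=B D F G H
Mark A: refs=B, marked=A B D F G H
Unmarked (collected): C E I

Answer: 1 1 0 1 0 1 1 1 0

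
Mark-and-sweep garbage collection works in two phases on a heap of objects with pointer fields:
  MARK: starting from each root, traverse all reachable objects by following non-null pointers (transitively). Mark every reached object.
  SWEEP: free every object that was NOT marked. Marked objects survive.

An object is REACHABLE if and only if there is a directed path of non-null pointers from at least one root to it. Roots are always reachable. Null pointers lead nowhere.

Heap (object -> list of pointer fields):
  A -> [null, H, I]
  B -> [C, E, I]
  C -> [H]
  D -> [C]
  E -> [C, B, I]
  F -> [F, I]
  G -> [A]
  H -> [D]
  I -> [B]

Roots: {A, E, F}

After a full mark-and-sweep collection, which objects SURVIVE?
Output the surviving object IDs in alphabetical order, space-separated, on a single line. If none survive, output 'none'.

Answer: A B C D E F H I

Derivation:
Roots: A E F
Mark A: refs=null H I, marked=A
Mark E: refs=C B I, marked=A E
Mark F: refs=F I, marked=A E F
Mark H: refs=D, marked=A E F H
Mark I: refs=B, marked=A E F H I
Mark C: refs=H, marked=A C E F H I
Mark B: refs=C E I, marked=A B C E F H I
Mark D: refs=C, marked=A B C D E F H I
Unmarked (collected): G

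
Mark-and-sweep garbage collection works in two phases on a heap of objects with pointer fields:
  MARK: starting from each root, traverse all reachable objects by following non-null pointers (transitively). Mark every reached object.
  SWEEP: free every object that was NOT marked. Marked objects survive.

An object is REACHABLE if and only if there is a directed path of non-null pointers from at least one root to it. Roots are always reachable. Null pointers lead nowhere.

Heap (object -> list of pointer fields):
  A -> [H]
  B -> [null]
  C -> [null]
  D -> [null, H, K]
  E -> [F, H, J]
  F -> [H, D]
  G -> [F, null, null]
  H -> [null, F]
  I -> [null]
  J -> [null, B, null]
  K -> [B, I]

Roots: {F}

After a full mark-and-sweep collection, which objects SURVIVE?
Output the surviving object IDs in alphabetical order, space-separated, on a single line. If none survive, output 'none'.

Answer: B D F H I K

Derivation:
Roots: F
Mark F: refs=H D, marked=F
Mark H: refs=null F, marked=F H
Mark D: refs=null H K, marked=D F H
Mark K: refs=B I, marked=D F H K
Mark B: refs=null, marked=B D F H K
Mark I: refs=null, marked=B D F H I K
Unmarked (collected): A C E G J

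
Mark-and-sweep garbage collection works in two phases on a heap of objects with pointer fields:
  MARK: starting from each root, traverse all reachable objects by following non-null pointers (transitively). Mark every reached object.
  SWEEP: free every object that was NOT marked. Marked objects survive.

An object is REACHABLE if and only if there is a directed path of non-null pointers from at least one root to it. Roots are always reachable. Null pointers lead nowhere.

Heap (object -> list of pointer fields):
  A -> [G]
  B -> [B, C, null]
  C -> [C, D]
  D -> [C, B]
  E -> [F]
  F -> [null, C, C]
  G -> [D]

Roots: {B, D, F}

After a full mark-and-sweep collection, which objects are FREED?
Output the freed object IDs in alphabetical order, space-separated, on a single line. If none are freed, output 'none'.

Answer: A E G

Derivation:
Roots: B D F
Mark B: refs=B C null, marked=B
Mark D: refs=C B, marked=B D
Mark F: refs=null C C, marked=B D F
Mark C: refs=C D, marked=B C D F
Unmarked (collected): A E G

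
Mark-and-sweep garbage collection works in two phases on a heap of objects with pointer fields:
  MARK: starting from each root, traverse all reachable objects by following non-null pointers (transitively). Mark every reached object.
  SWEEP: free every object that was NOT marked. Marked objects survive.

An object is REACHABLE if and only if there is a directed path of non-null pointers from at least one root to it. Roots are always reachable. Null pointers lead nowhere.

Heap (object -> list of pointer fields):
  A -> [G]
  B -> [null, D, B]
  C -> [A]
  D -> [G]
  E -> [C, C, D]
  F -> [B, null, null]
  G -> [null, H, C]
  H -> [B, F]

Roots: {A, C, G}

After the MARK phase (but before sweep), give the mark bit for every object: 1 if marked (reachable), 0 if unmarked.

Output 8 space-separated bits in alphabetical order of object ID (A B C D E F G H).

Roots: A C G
Mark A: refs=G, marked=A
Mark C: refs=A, marked=A C
Mark G: refs=null H C, marked=A C G
Mark H: refs=B F, marked=A C G H
Mark B: refs=null D B, marked=A B C G H
Mark F: refs=B null null, marked=A B C F G H
Mark D: refs=G, marked=A B C D F G H
Unmarked (collected): E

Answer: 1 1 1 1 0 1 1 1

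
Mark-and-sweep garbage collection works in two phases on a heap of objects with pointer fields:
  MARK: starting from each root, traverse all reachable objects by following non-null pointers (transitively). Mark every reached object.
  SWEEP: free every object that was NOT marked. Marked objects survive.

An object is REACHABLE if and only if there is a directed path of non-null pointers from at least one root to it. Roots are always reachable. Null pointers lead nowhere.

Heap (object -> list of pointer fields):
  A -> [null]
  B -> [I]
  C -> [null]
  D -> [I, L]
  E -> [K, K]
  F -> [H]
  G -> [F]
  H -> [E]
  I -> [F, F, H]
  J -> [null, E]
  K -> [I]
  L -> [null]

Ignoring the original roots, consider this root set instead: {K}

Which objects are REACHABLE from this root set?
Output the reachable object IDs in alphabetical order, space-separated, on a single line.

Roots: K
Mark K: refs=I, marked=K
Mark I: refs=F F H, marked=I K
Mark F: refs=H, marked=F I K
Mark H: refs=E, marked=F H I K
Mark E: refs=K K, marked=E F H I K
Unmarked (collected): A B C D G J L

Answer: E F H I K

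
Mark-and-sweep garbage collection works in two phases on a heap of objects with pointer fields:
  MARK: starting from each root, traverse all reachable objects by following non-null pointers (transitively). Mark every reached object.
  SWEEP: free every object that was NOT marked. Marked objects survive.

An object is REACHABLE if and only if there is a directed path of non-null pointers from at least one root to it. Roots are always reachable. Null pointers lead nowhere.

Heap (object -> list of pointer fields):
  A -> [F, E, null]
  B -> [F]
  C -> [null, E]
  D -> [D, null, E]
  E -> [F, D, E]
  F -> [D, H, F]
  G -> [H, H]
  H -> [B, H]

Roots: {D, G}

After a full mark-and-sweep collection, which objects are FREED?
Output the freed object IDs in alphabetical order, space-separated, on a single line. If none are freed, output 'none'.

Roots: D G
Mark D: refs=D null E, marked=D
Mark G: refs=H H, marked=D G
Mark E: refs=F D E, marked=D E G
Mark H: refs=B H, marked=D E G H
Mark F: refs=D H F, marked=D E F G H
Mark B: refs=F, marked=B D E F G H
Unmarked (collected): A C

Answer: A C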